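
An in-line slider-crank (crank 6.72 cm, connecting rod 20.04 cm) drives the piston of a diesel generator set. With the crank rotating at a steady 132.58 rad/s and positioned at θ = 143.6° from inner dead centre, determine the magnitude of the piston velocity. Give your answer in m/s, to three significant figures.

ω = 132.6 rad/s
For an in-line slider-crank, x = r cosθ + √(L² − r² sin²θ), so v = −rω sinθ·[1 + r cosθ/√(L² − r² sin²θ)].
With r = 0.0672 m, L = 0.2004 m, θ = 143.6°: √(L² − r² sin²θ) = 0.19639 m.
v = −0.0672·132.6·0.59342·[1 + 0.0672·-0.80489/0.19639] = -3.8309 m/s.
|v| = 3.8309 m/s.

3.83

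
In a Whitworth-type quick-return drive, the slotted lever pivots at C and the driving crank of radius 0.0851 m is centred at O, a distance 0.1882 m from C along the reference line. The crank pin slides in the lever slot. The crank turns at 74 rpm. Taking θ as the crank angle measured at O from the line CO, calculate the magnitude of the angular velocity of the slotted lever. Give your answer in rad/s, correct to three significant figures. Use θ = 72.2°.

1.79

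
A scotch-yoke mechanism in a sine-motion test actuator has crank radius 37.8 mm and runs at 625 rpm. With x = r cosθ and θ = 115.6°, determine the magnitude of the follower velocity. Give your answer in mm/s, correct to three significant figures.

2230

ω = 65.45 rad/s (from 625 rpm).
x = r cosθ ⇒ ẋ = −rω sinθ.
|v| = rω|sinθ| = 0.0378·65.45·|sin 115.6°| = 2.2311 m/s = 2231.1 mm/s.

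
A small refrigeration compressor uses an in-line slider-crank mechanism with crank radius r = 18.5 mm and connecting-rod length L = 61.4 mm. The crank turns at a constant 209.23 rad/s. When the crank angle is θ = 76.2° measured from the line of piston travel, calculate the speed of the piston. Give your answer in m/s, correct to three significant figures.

4.04

ω = 209.2 rad/s
For an in-line slider-crank, x = r cosθ + √(L² − r² sin²θ), so v = −rω sinθ·[1 + r cosθ/√(L² − r² sin²θ)].
With r = 0.0185 m, L = 0.0614 m, θ = 76.2°: √(L² − r² sin²θ) = 0.058713 m.
v = −0.0185·209.2·0.97113·[1 + 0.0185·0.23853/0.058713] = -4.0416 m/s.
|v| = 4.0416 m/s.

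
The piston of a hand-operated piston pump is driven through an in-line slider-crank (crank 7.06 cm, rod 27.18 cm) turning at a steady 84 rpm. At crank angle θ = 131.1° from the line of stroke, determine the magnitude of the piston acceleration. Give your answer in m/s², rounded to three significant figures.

3.76

ω = 2π·84/60 = 8.796 rad/s
x(θ) = r cosθ + √(L² − r² sin²θ); with ω constant, a = ω²·d²x/dθ².
d²x/dθ² = −r cosθ − r²(cos2θ)/√u − r⁴ sin²2θ/(4u^{3/2}),  u = L² − r² sin²θ = 0.0710448 m².
Substituting r = 0.0706 m, L = 0.2718 m, θ = 131.1°: d²x/dθ² = +0.048627 m.
a = ω²·d²x/dθ² = (8.796)²·(+0.048627) = +3.7626 m/s²;  |a| = 3.7626 m/s².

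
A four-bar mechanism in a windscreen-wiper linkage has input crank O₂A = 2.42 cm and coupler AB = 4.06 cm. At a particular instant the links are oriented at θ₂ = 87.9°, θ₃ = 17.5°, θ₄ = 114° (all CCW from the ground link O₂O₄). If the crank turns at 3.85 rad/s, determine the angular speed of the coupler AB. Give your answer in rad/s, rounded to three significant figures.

ω₂ = 3.85 rad/s
Differentiating the loop-closure r₂e^{iθ₂}+r₃e^{iθ₃}=r₁+r₄e^{iθ₄} gives r₂ω₂e^{iθ₂}+r₃ω₃e^{iθ₃}=r₄ω₄e^{iθ₄}.
Eliminating the other unknown: ω₃ = r₂ω₂ sin(θ₄−θ₂) / [r₃ sin(θ₃−θ₄)].
Numerator sine = +0.43994; denominator sine = -0.99357.
Result = 0.0242·3.85·(+0.43994) / (0.0406·(-0.99357)) = -1.0161 rad/s; magnitude 1.0161 rad/s.

1.02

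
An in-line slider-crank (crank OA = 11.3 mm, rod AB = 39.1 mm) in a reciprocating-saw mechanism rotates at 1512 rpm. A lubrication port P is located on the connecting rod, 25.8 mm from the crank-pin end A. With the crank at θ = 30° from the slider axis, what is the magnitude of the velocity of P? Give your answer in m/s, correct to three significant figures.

1.17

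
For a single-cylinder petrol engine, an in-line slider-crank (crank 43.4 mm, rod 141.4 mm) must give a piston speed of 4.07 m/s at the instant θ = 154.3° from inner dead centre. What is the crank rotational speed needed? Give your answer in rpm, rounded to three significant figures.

For an in-line slider-crank, |v_piston| = rω|sinθ|·[1 + r cosθ/√(L² − r² sin²θ)].
With r = 0.0434 m, L = 0.1414 m, θ = 154.3°: the bracketed kinematic factor |dx/dθ| = 0.013569 m.
ω = v/|dx/dθ| = 4.07/0.013569 = 299.95 rad/s.
N = 60ω/(2π) = 2864.3 rpm.

2860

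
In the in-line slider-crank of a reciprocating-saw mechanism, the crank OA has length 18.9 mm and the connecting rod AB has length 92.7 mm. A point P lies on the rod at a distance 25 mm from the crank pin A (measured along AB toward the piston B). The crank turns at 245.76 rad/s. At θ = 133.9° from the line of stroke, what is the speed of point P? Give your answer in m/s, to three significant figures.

3.99

ω = 245.8 rad/s.  Crank-pin speed |V_A| = rω = 4.6449 m/s, perpendicular to OA.
Rod angle: sinφ = −(r/L) sinθ ⇒ φ = -8.448°; ω_rod = −rω cosθ/√(L²−r²sin²θ) = +35.125 rad/s.
V_P = V_A + ω_rod × AP, with AP = 0.025 m along the rod.
Components: V_Px = −rω sinθ − a·ω_rod·sinφ = -3.2179 m/s;  V_Py = rω cosθ + a·ω_rod·cosφ = -2.3522 m/s.
|V_P| = √(V_Px² + V_Py²) = 3.9859 m/s.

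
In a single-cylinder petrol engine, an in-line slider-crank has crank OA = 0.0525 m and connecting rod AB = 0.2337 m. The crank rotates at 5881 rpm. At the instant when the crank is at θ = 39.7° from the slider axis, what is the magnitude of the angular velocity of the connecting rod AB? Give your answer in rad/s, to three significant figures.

108

ω = 615.9 rad/s (converted from 5881 rpm).
The rod makes angle φ with the slider axis where L sinφ = r sinθ; differentiating, L cosφ·φ̇ = r ω cosθ.
L cosφ = √(L² − r² sin²θ) = 0.23128 m.
|ω_rod| = r ω |cosθ| / √(L² − r² sin²θ) = 0.0525·615.9·0.76940/0.23128 = 107.56 rad/s.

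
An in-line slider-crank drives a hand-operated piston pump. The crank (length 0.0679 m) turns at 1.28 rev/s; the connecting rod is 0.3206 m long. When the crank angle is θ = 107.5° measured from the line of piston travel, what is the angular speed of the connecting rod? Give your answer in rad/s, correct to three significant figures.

ω = 8.042 rad/s (converted from 1.28 rev/s).
The rod makes angle φ with the slider axis where L sinφ = r sinθ; differentiating, L cosφ·φ̇ = r ω cosθ.
L cosφ = √(L² − r² sin²θ) = 0.31399 m.
|ω_rod| = r ω |cosθ| / √(L² − r² sin²θ) = 0.0679·8.042·0.30071/0.31399 = 0.52298 rad/s.

0.523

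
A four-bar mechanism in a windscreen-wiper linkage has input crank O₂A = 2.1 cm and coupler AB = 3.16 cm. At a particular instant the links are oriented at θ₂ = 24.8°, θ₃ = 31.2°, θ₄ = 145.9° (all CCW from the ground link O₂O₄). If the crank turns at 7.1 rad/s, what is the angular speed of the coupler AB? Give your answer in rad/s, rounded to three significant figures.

ω₂ = 7.1 rad/s
Differentiating the loop-closure r₂e^{iθ₂}+r₃e^{iθ₃}=r₁+r₄e^{iθ₄} gives r₂ω₂e^{iθ₂}+r₃ω₃e^{iθ₃}=r₄ω₄e^{iθ₄}.
Eliminating the other unknown: ω₃ = r₂ω₂ sin(θ₄−θ₂) / [r₃ sin(θ₃−θ₄)].
Numerator sine = +0.85627; denominator sine = -0.90851.
Result = 0.021·7.1·(+0.85627) / (0.0316·(-0.90851)) = -4.447 rad/s; magnitude 4.447 rad/s.

4.45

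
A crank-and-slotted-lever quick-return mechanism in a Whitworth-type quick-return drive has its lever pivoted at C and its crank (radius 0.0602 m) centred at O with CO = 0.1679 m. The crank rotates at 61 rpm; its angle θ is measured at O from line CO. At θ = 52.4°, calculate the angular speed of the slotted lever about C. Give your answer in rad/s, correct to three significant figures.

1.42

ω = 6.388 rad/s (from 61 rpm).
Crank pin A relative to C: A = (d + r cosθ, r sinθ); lever angle φ = atan2(r sinθ, d + r cosθ).
Differentiating tanφ: φ̇ = rω(d cosθ + r)/(d² + r² + 2dr cosθ).
d² + r² + 2dr cosθ = |CA|² = 0.0441486 m²;  d cosθ + r = +0.16264 m.
|ω_lever| = |0.0602·6.388·+0.16264| / 0.0441486 = 1.4167 rad/s.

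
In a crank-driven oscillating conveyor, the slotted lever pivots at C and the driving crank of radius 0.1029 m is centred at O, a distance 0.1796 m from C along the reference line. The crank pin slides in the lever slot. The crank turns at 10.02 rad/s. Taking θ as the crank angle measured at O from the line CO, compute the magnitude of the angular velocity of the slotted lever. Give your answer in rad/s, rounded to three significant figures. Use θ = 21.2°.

ω = 10.02 rad/s
Crank pin A relative to C: A = (d + r cosθ, r sinθ); lever angle φ = atan2(r sinθ, d + r cosθ).
Differentiating tanφ: φ̇ = rω(d cosθ + r)/(d² + r² + 2dr cosθ).
d² + r² + 2dr cosθ = |CA|² = 0.0773048 m²;  d cosθ + r = +0.27035 m.
|ω_lever| = |0.1029·10.02·+0.27035| / 0.0773048 = 3.6057 rad/s.

3.61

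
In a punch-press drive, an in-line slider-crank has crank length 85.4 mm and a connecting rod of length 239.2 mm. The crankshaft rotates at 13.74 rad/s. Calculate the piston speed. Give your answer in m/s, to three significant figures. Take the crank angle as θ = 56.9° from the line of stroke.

1.18

ω = 13.74 rad/s
For an in-line slider-crank, x = r cosθ + √(L² − r² sin²θ), so v = −rω sinθ·[1 + r cosθ/√(L² − r² sin²θ)].
With r = 0.0854 m, L = 0.2392 m, θ = 56.9°: √(L² − r² sin²θ) = 0.22825 m.
v = −0.0854·13.74·0.83772·[1 + 0.0854·0.54610/0.22825] = -1.1838 m/s.
|v| = 1.1838 m/s.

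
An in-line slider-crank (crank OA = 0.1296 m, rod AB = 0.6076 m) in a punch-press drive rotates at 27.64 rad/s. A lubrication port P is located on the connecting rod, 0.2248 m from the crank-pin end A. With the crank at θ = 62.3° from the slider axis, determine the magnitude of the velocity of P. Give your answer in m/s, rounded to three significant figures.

ω = 27.64 rad/s.  Crank-pin speed |V_A| = rω = 3.5821 m/s, perpendicular to OA.
Rod angle: sinφ = −(r/L) sinθ ⇒ φ = -10.886°; ω_rod = −rω cosθ/√(L²−r²sin²θ) = -2.7907 rad/s.
V_P = V_A + ω_rod × AP, with AP = 0.2248 m along the rod.
Components: V_Px = −rω sinθ − a·ω_rod·sinφ = -3.2901 m/s;  V_Py = rω cosθ + a·ω_rod·cosφ = +1.0491 m/s.
|V_P| = √(V_Px² + V_Py²) = 3.4533 m/s.

3.45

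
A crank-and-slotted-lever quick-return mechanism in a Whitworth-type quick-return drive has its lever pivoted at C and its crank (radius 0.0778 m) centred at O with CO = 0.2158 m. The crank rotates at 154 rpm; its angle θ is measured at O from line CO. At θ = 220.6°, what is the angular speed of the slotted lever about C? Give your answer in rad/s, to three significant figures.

3.98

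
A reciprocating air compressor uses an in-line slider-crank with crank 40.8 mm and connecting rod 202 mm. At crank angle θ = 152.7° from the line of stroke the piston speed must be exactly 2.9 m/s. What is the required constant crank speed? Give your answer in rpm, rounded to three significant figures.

1810

For an in-line slider-crank, |v_piston| = rω|sinθ|·[1 + r cosθ/√(L² − r² sin²θ)].
With r = 0.0408 m, L = 0.202 m, θ = 152.7°: the bracketed kinematic factor |dx/dθ| = 0.01534 m.
ω = v/|dx/dθ| = 2.9/0.01534 = 189.05 rad/s.
N = 60ω/(2π) = 1805.3 rpm.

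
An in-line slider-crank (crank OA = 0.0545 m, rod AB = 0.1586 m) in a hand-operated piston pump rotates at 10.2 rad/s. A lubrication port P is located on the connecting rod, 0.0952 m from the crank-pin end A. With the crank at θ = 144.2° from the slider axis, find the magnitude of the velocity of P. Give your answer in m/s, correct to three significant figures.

ω = 10.2 rad/s.  Crank-pin speed |V_A| = rω = 0.5559 m/s, perpendicular to OA.
Rod angle: sinφ = −(r/L) sinθ ⇒ φ = -11.596°; ω_rod = −rω cosθ/√(L²−r²sin²θ) = +2.902 rad/s.
V_P = V_A + ω_rod × AP, with AP = 0.0952 m along the rod.
Components: V_Px = −rω sinθ − a·ω_rod·sinφ = -0.26964 m/s;  V_Py = rω cosθ + a·ω_rod·cosφ = -0.18023 m/s.
|V_P| = √(V_Px² + V_Py²) = 0.32433 m/s.

0.324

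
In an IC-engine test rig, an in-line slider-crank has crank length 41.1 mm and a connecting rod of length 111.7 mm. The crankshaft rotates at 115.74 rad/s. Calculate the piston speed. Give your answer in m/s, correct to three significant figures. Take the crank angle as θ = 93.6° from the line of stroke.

ω = 115.7 rad/s
For an in-line slider-crank, x = r cosθ + √(L² − r² sin²θ), so v = −rω sinθ·[1 + r cosθ/√(L² − r² sin²θ)].
With r = 0.0411 m, L = 0.1117 m, θ = 93.6°: √(L² − r² sin²θ) = 0.1039 m.
v = −0.0411·115.7·0.99803·[1 + 0.0411·-0.06279/0.1039] = -4.6296 m/s.
|v| = 4.6296 m/s.

4.63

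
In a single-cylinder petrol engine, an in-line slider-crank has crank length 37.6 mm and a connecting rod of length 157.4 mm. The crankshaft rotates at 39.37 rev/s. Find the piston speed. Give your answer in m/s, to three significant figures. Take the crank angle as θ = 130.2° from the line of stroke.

5.99

ω = 2π·39.4 = 247.4 rad/s
For an in-line slider-crank, x = r cosθ + √(L² − r² sin²θ), so v = −rω sinθ·[1 + r cosθ/√(L² − r² sin²θ)].
With r = 0.0376 m, L = 0.1574 m, θ = 130.2°: √(L² − r² sin²θ) = 0.15476 m.
v = −0.0376·247.4·0.76380·[1 + 0.0376·-0.64546/0.15476] = -5.9901 m/s.
|v| = 5.9901 m/s.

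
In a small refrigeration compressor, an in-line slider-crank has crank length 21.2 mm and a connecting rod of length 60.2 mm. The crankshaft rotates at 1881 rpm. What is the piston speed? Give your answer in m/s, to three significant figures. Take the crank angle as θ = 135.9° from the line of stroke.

ω = 2π·1881/60 = 197 rad/s
For an in-line slider-crank, x = r cosθ + √(L² − r² sin²θ), so v = −rω sinθ·[1 + r cosθ/√(L² − r² sin²θ)].
With r = 0.0212 m, L = 0.0602 m, θ = 135.9°: √(L² − r² sin²θ) = 0.058364 m.
v = −0.0212·197·0.69591·[1 + 0.0212·-0.71813/0.058364] = -2.148 m/s.
|v| = 2.148 m/s.

2.15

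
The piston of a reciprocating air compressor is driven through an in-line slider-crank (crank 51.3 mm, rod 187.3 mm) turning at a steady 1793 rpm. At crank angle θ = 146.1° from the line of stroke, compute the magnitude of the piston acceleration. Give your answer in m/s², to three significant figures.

1300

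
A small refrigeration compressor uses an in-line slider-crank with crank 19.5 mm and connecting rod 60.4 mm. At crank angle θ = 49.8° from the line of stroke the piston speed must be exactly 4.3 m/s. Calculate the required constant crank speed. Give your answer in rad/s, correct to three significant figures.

For an in-line slider-crank, |v_piston| = rω|sinθ|·[1 + r cosθ/√(L² − r² sin²θ)].
With r = 0.0195 m, L = 0.0604 m, θ = 49.8°: the bracketed kinematic factor |dx/dθ| = 0.018097 m.
ω = v/|dx/dθ| = 4.3/0.018097 = 237.61 rad/s.

238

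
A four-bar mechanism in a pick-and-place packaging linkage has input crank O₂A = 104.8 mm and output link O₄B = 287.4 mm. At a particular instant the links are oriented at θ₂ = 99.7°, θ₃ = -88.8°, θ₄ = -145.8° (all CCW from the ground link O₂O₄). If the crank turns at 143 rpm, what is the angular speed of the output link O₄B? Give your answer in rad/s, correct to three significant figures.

0.962

ω₂ = 14.97 rad/s (from 143 rpm).
Differentiating the loop-closure r₂e^{iθ₂}+r₃e^{iθ₃}=r₁+r₄e^{iθ₄} gives r₂ω₂e^{iθ₂}+r₃ω₃e^{iθ₃}=r₄ω₄e^{iθ₄}.
Eliminating the other unknown: ω₄ = r₂ω₂ sin(θ₂−θ₃) / [r₄ sin(θ₄−θ₃)].
Numerator sine = -0.14781; denominator sine = -0.83867.
Result = 0.1048·14.97·(-0.14781) / (0.2874·(-0.83867)) = +0.96239 rad/s; magnitude 0.96239 rad/s.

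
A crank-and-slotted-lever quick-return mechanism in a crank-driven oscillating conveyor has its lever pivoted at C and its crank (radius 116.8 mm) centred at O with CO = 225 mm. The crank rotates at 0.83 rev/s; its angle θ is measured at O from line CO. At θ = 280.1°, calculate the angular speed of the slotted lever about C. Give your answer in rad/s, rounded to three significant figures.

ω = 5.215 rad/s (from 0.83 rev/s).
Crank pin A relative to C: A = (d + r cosθ, r sinθ); lever angle φ = atan2(r sinθ, d + r cosθ).
Differentiating tanφ: φ̇ = rω(d cosθ + r)/(d² + r² + 2dr cosθ).
d² + r² + 2dr cosθ = |CA|² = 0.0734845 m²;  d cosθ + r = +0.15626 m.
|ω_lever| = |0.1168·5.215·+0.15626| / 0.0734845 = 1.2952 rad/s.

1.30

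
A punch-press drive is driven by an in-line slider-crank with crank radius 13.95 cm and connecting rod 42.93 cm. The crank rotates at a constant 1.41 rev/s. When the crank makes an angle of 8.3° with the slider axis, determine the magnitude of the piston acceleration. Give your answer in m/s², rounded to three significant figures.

ω = 2π·1.41 = 8.859 rad/s
x(θ) = r cosθ + √(L² − r² sin²θ); with ω constant, a = ω²·d²x/dθ².
d²x/dθ² = −r cosθ − r²(cos2θ)/√u − r⁴ sin²2θ/(4u^{3/2}),  u = L² − r² sin²θ = 0.183893 m².
Substituting r = 0.1395 m, L = 0.4293 m, θ = 8.3°: d²x/dθ² = -0.18163 m.
a = ω²·d²x/dθ² = (8.859)²·(-0.18163) = -14.255 m/s²;  |a| = 14.255 m/s².

14.3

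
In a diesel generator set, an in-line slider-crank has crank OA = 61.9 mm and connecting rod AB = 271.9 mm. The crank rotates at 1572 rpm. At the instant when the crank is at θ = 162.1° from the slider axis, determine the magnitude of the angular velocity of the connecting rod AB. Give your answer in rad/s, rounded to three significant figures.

35.8

ω = 164.6 rad/s (converted from 1572 rpm).
The rod makes angle φ with the slider axis where L sinφ = r sinθ; differentiating, L cosφ·φ̇ = r ω cosθ.
L cosφ = √(L² − r² sin²θ) = 0.27123 m.
|ω_rod| = r ω |cosθ| / √(L² − r² sin²θ) = 0.0619·164.6·0.95159/0.27123 = 35.75 rad/s.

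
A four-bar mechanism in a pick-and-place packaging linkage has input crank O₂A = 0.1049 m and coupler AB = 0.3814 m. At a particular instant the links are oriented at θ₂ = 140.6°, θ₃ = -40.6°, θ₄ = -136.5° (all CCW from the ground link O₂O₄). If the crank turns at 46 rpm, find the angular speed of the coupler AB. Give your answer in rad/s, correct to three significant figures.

ω₂ = 4.817 rad/s (from 46 rpm).
Differentiating the loop-closure r₂e^{iθ₂}+r₃e^{iθ₃}=r₁+r₄e^{iθ₄} gives r₂ω₂e^{iθ₂}+r₃ω₃e^{iθ₃}=r₄ω₄e^{iθ₄}.
Eliminating the other unknown: ω₃ = r₂ω₂ sin(θ₄−θ₂) / [r₃ sin(θ₃−θ₄)].
Numerator sine = +0.99233; denominator sine = +0.99470.
Result = 0.1049·4.817·(+0.99233) / (0.3814·(+0.99470)) = +1.3217 rad/s; magnitude 1.3217 rad/s.

1.32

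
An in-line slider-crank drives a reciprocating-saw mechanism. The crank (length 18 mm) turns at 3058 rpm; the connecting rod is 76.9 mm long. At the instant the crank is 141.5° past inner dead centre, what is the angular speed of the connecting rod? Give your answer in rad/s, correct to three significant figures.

59.3

ω = 320.2 rad/s (converted from 3058 rpm).
The rod makes angle φ with the slider axis where L sinφ = r sinθ; differentiating, L cosφ·φ̇ = r ω cosθ.
L cosφ = √(L² − r² sin²θ) = 0.076079 m.
|ω_rod| = r ω |cosθ| / √(L² − r² sin²θ) = 0.018·320.2·0.78261/0.076079 = 59.295 rad/s.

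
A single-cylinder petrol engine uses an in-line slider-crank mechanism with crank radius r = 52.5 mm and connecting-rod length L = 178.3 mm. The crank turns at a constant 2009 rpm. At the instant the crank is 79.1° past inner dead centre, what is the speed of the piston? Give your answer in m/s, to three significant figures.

11.5

ω = 2π·2009/60 = 210.4 rad/s
For an in-line slider-crank, x = r cosθ + √(L² − r² sin²θ), so v = −rω sinθ·[1 + r cosθ/√(L² − r² sin²θ)].
With r = 0.0525 m, L = 0.1783 m, θ = 79.1°: √(L² − r² sin²θ) = 0.17068 m.
v = −0.0525·210.4·0.98196·[1 + 0.0525·0.18910/0.17068] = -11.477 m/s.
|v| = 11.477 m/s.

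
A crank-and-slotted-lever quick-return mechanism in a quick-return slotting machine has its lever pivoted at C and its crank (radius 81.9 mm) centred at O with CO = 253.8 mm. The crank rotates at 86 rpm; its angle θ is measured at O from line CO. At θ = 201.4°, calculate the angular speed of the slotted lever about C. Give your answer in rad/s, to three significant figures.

ω = 9.006 rad/s (from 86 rpm).
Crank pin A relative to C: A = (d + r cosθ, r sinθ); lever angle φ = atan2(r sinθ, d + r cosθ).
Differentiating tanφ: φ̇ = rω(d cosθ + r)/(d² + r² + 2dr cosθ).
d² + r² + 2dr cosθ = |CA|² = 0.0324158 m²;  d cosθ + r = -0.1544 m.
|ω_lever| = |0.0819·9.006·-0.1544| / 0.0324158 = 3.5132 rad/s.

3.51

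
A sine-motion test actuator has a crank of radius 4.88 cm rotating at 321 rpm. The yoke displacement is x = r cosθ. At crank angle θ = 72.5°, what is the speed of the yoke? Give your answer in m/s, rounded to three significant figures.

ω = 33.62 rad/s (from 321 rpm).
x = r cosθ ⇒ ẋ = −rω sinθ.
|v| = rω|sinθ| = 0.0488·33.62·|sin 72.5°| = 1.5645 m/s.

1.56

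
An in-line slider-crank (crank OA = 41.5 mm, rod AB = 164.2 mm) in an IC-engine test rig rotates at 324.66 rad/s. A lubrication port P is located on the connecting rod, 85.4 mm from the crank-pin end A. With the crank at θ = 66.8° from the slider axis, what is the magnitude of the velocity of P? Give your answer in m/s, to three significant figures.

13.3

ω = 324.7 rad/s.  Crank-pin speed |V_A| = rω = 13.473 m/s, perpendicular to OA.
Rod angle: sinφ = −(r/L) sinθ ⇒ φ = -13.433°; ω_rod = −rω cosθ/√(L²−r²sin²θ) = -33.234 rad/s.
V_P = V_A + ω_rod × AP, with AP = 0.0854 m along the rod.
Components: V_Px = −rω sinθ − a·ω_rod·sinφ = -13.043 m/s;  V_Py = rω cosθ + a·ω_rod·cosφ = +2.5472 m/s.
|V_P| = √(V_Px² + V_Py²) = 13.29 m/s.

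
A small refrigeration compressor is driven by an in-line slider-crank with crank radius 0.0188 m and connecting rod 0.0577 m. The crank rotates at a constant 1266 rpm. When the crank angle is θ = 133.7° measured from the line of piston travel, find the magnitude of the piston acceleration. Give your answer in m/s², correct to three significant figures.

ω = 2π·1266/60 = 132.6 rad/s
x(θ) = r cosθ + √(L² − r² sin²θ); with ω constant, a = ω²·d²x/dθ².
d²x/dθ² = −r cosθ − r²(cos2θ)/√u − r⁴ sin²2θ/(4u^{3/2}),  u = L² − r² sin²θ = 0.00314455 m².
Substituting r = 0.0188 m, L = 0.0577 m, θ = 133.7°: d²x/dθ² = +0.013098 m.
a = ω²·d²x/dθ² = (132.6)²·(+0.013098) = +230.21 m/s²;  |a| = 230.21 m/s².

230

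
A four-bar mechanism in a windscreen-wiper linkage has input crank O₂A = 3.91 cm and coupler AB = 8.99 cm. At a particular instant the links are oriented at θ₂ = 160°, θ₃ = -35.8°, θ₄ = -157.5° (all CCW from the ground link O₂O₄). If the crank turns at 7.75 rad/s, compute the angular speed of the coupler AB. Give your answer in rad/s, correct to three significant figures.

2.68

ω₂ = 7.75 rad/s
Differentiating the loop-closure r₂e^{iθ₂}+r₃e^{iθ₃}=r₁+r₄e^{iθ₄} gives r₂ω₂e^{iθ₂}+r₃ω₃e^{iθ₃}=r₄ω₄e^{iθ₄}.
Eliminating the other unknown: ω₃ = r₂ω₂ sin(θ₄−θ₂) / [r₃ sin(θ₃−θ₄)].
Numerator sine = +0.67559; denominator sine = +0.85081.
Result = 0.0391·7.75·(+0.67559) / (0.0899·(+0.85081)) = +2.6765 rad/s; magnitude 2.6765 rad/s.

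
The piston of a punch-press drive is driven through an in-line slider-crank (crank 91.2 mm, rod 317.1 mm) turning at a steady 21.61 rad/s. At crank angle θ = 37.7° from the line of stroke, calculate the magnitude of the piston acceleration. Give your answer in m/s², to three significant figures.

37.1

ω = 21.61 rad/s
x(θ) = r cosθ + √(L² − r² sin²θ); with ω constant, a = ω²·d²x/dθ².
d²x/dθ² = −r cosθ − r²(cos2θ)/√u − r⁴ sin²2θ/(4u^{3/2}),  u = L² − r² sin²θ = 0.097442 m².
Substituting r = 0.0912 m, L = 0.3171 m, θ = 37.7°: d²x/dθ² = -0.079408 m.
a = ω²·d²x/dθ² = (21.61)²·(-0.079408) = -37.083 m/s²;  |a| = 37.083 m/s².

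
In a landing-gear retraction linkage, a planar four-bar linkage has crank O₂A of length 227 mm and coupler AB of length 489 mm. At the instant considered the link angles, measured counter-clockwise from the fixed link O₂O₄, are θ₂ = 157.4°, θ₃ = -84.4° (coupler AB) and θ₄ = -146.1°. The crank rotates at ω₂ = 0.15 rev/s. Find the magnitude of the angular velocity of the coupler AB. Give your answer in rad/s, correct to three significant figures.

ω₂ = 0.9425 rad/s (from 0.15 rev/s).
Differentiating the loop-closure r₂e^{iθ₂}+r₃e^{iθ₃}=r₁+r₄e^{iθ₄} gives r₂ω₂e^{iθ₂}+r₃ω₃e^{iθ₃}=r₄ω₄e^{iθ₄}.
Eliminating the other unknown: ω₃ = r₂ω₂ sin(θ₄−θ₂) / [r₃ sin(θ₃−θ₄)].
Numerator sine = +0.83389; denominator sine = +0.88048.
Result = 0.227·0.9425·(+0.83389) / (0.489·(+0.88048)) = +0.41436 rad/s; magnitude 0.41436 rad/s.

0.414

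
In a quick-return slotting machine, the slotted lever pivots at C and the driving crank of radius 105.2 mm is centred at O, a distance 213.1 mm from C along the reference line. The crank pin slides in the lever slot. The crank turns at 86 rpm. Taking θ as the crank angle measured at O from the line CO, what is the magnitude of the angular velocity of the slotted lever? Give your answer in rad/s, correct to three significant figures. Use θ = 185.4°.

8.56

ω = 9.006 rad/s (from 86 rpm).
Crank pin A relative to C: A = (d + r cosθ, r sinθ); lever angle φ = atan2(r sinθ, d + r cosθ).
Differentiating tanφ: φ̇ = rω(d cosθ + r)/(d² + r² + 2dr cosθ).
d² + r² + 2dr cosθ = |CA|² = 0.0118414 m²;  d cosθ + r = -0.10695 m.
|ω_lever| = |0.1052·9.006·-0.10695| / 0.0118414 = 8.5573 rad/s.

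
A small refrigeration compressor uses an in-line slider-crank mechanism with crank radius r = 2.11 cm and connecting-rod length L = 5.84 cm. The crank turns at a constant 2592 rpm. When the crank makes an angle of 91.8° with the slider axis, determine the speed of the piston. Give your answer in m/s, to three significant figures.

5.65

ω = 2π·2592/60 = 271.4 rad/s
For an in-line slider-crank, x = r cosθ + √(L² − r² sin²θ), so v = −rω sinθ·[1 + r cosθ/√(L² − r² sin²θ)].
With r = 0.0211 m, L = 0.0584 m, θ = 91.8°: √(L² − r² sin²θ) = 0.054459 m.
v = −0.0211·271.4·0.99951·[1 + 0.0211·-0.03141/0.054459] = -5.6548 m/s.
|v| = 5.6548 m/s.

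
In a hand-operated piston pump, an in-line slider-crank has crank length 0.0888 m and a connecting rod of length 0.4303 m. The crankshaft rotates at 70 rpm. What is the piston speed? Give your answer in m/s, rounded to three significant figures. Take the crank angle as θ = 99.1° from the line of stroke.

0.621

ω = 2π·70/60 = 7.33 rad/s
For an in-line slider-crank, x = r cosθ + √(L² − r² sin²θ), so v = −rω sinθ·[1 + r cosθ/√(L² − r² sin²θ)].
With r = 0.0888 m, L = 0.4303 m, θ = 99.1°: √(L² − r² sin²θ) = 0.42127 m.
v = −0.0888·7.33·0.98741·[1 + 0.0888·-0.15816/0.42127] = -0.62132 m/s.
|v| = 0.62132 m/s.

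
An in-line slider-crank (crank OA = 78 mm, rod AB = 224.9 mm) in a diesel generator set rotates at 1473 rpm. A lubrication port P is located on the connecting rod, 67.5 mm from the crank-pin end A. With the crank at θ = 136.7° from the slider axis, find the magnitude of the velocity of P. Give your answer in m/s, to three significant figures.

9.77

ω = 154.3 rad/s.  Crank-pin speed |V_A| = rω = 12.032 m/s, perpendicular to OA.
Rod angle: sinφ = −(r/L) sinθ ⇒ φ = -13.760°; ω_rod = −rω cosθ/√(L²−r²sin²θ) = +40.085 rad/s.
V_P = V_A + ω_rod × AP, with AP = 0.0675 m along the rod.
Components: V_Px = −rω sinθ − a·ω_rod·sinφ = -7.608 m/s;  V_Py = rω cosθ + a·ω_rod·cosφ = -6.1283 m/s.
|V_P| = √(V_Px² + V_Py²) = 9.7692 m/s.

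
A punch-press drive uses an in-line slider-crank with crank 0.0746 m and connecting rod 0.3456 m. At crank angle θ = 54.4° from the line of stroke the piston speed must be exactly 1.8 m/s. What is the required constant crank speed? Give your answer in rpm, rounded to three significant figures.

251

For an in-line slider-crank, |v_piston| = rω|sinθ|·[1 + r cosθ/√(L² − r² sin²θ)].
With r = 0.0746 m, L = 0.3456 m, θ = 54.4°: the bracketed kinematic factor |dx/dθ| = 0.068399 m.
ω = v/|dx/dθ| = 1.8/0.068399 = 26.316 rad/s.
N = 60ω/(2π) = 251.3 rpm.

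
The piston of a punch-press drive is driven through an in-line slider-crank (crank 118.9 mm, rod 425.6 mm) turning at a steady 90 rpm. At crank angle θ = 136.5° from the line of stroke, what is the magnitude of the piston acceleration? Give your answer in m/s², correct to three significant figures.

7.44

ω = 2π·90/60 = 9.425 rad/s
x(θ) = r cosθ + √(L² − r² sin²θ); with ω constant, a = ω²·d²x/dθ².
d²x/dθ² = −r cosθ − r²(cos2θ)/√u − r⁴ sin²2θ/(4u^{3/2}),  u = L² − r² sin²θ = 0.174437 m².
Substituting r = 0.1189 m, L = 0.4256 m, θ = 136.5°: d²x/dθ² = +0.083792 m.
a = ω²·d²x/dθ² = (9.425)²·(+0.083792) = +7.4429 m/s²;  |a| = 7.4429 m/s².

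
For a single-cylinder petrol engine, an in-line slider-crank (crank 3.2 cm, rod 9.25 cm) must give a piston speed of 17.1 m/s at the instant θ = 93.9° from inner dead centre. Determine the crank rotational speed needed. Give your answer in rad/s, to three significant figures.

549

For an in-line slider-crank, |v_piston| = rω|sinθ|·[1 + r cosθ/√(L² − r² sin²θ)].
With r = 0.032 m, L = 0.0925 m, θ = 93.9°: the bracketed kinematic factor |dx/dθ| = 0.031126 m.
ω = v/|dx/dθ| = 17.1/0.031126 = 549.39 rad/s.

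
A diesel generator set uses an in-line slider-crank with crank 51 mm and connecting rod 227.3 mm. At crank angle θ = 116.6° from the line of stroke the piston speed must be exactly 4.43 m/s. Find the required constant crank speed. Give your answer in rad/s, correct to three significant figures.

For an in-line slider-crank, |v_piston| = rω|sinθ|·[1 + r cosθ/√(L² − r² sin²θ)].
With r = 0.051 m, L = 0.2273 m, θ = 116.6°: the bracketed kinematic factor |dx/dθ| = 0.040925 m.
ω = v/|dx/dθ| = 4.43/0.040925 = 108.25 rad/s.

108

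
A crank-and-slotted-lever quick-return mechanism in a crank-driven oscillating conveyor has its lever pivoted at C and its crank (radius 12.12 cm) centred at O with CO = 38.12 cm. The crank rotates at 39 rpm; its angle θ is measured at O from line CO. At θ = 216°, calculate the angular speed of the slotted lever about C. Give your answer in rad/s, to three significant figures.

ω = 4.084 rad/s (from 39 rpm).
Crank pin A relative to C: A = (d + r cosθ, r sinθ); lever angle φ = atan2(r sinθ, d + r cosθ).
Differentiating tanφ: φ̇ = rω(d cosθ + r)/(d² + r² + 2dr cosθ).
d² + r² + 2dr cosθ = |CA|² = 0.0852474 m²;  d cosθ + r = -0.1872 m.
|ω_lever| = |0.1212·4.084·-0.1872| / 0.0852474 = 1.087 rad/s.

1.09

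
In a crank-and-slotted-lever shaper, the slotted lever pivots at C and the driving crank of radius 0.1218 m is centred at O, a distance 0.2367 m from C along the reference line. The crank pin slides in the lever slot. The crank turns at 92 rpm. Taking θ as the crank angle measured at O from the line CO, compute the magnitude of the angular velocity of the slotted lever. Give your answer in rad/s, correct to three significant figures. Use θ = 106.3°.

ω = 9.634 rad/s (from 92 rpm).
Crank pin A relative to C: A = (d + r cosθ, r sinθ); lever angle φ = atan2(r sinθ, d + r cosθ).
Differentiating tanφ: φ̇ = rω(d cosθ + r)/(d² + r² + 2dr cosθ).
d² + r² + 2dr cosθ = |CA|² = 0.0546789 m²;  d cosθ + r = +0.055366 m.
|ω_lever| = |0.1218·9.634·+0.055366| / 0.0546789 = 1.1882 rad/s.

1.19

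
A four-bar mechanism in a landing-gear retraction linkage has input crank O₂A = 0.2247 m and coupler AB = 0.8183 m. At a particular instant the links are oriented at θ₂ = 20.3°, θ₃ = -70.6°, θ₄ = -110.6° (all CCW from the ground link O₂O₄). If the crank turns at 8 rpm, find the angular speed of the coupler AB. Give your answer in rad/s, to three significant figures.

ω₂ = 0.8378 rad/s (from 8 rpm).
Differentiating the loop-closure r₂e^{iθ₂}+r₃e^{iθ₃}=r₁+r₄e^{iθ₄} gives r₂ω₂e^{iθ₂}+r₃ω₃e^{iθ₃}=r₄ω₄e^{iθ₄}.
Eliminating the other unknown: ω₃ = r₂ω₂ sin(θ₄−θ₂) / [r₃ sin(θ₃−θ₄)].
Numerator sine = -0.75585; denominator sine = +0.64279.
Result = 0.2247·0.8378·(-0.75585) / (0.8183·(+0.64279)) = -0.27051 rad/s; magnitude 0.27051 rad/s.

0.271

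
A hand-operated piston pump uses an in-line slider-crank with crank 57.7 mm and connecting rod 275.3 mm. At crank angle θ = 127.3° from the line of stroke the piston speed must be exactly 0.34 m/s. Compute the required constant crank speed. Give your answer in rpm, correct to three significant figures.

For an in-line slider-crank, |v_piston| = rω|sinθ|·[1 + r cosθ/√(L² − r² sin²θ)].
With r = 0.0577 m, L = 0.2753 m, θ = 127.3°: the bracketed kinematic factor |dx/dθ| = 0.039987 m.
ω = v/|dx/dθ| = 0.34/0.039987 = 8.5029 rad/s.
N = 60ω/(2π) = 81.196 rpm.

81.2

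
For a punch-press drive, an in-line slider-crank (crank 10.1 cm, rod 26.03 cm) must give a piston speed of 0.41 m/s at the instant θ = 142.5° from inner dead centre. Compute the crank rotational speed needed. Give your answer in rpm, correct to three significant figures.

For an in-line slider-crank, |v_piston| = rω|sinθ|·[1 + r cosθ/√(L² − r² sin²θ)].
With r = 0.101 m, L = 0.2603 m, θ = 142.5°: the bracketed kinematic factor |dx/dθ| = 0.042007 m.
ω = v/|dx/dθ| = 0.41/0.042007 = 9.7603 rad/s.
N = 60ω/(2π) = 93.204 rpm.

93.2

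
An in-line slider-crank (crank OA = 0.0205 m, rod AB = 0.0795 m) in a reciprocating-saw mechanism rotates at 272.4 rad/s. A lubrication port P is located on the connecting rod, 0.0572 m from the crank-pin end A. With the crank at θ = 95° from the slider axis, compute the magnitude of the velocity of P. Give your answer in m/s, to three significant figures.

5.47

ω = 272.4 rad/s.  Crank-pin speed |V_A| = rω = 5.5842 m/s, perpendicular to OA.
Rod angle: sinφ = −(r/L) sinθ ⇒ φ = -14.885°; ω_rod = −rω cosθ/√(L²−r²sin²θ) = +6.3345 rad/s.
V_P = V_A + ω_rod × AP, with AP = 0.0572 m along the rod.
Components: V_Px = −rω sinθ − a·ω_rod·sinφ = -5.4699 m/s;  V_Py = rω cosθ + a·ω_rod·cosφ = -0.13652 m/s.
|V_P| = √(V_Px² + V_Py²) = 5.4716 m/s.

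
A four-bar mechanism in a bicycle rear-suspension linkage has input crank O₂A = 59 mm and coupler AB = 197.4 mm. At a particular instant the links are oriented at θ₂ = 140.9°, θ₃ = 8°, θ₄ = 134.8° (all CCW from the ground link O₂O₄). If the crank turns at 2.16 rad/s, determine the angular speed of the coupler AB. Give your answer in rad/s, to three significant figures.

0.0857

ω₂ = 2.16 rad/s
Differentiating the loop-closure r₂e^{iθ₂}+r₃e^{iθ₃}=r₁+r₄e^{iθ₄} gives r₂ω₂e^{iθ₂}+r₃ω₃e^{iθ₃}=r₄ω₄e^{iθ₄}.
Eliminating the other unknown: ω₃ = r₂ω₂ sin(θ₄−θ₂) / [r₃ sin(θ₃−θ₄)].
Numerator sine = -0.10626; denominator sine = -0.80073.
Result = 0.059·2.16·(-0.10626) / (0.1974·(-0.80073)) = +0.085676 rad/s; magnitude 0.085676 rad/s.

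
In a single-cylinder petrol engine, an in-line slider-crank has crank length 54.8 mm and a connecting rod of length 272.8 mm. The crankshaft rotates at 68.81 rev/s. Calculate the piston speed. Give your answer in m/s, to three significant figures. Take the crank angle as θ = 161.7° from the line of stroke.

6.02

ω = 2π·68.8 = 432.3 rad/s
For an in-line slider-crank, x = r cosθ + √(L² − r² sin²θ), so v = −rω sinθ·[1 + r cosθ/√(L² − r² sin²θ)].
With r = 0.0548 m, L = 0.2728 m, θ = 161.7°: √(L² − r² sin²θ) = 0.27226 m.
v = −0.0548·432.3·0.31399·[1 + 0.0548·-0.94943/0.27226] = -6.0176 m/s.
|v| = 6.0176 m/s.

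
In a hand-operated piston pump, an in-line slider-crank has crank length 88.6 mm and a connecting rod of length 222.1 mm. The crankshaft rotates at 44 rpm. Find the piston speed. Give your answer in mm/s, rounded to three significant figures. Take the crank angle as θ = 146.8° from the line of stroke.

147

ω = 2π·44/60 = 4.608 rad/s
For an in-line slider-crank, x = r cosθ + √(L² − r² sin²θ), so v = −rω sinθ·[1 + r cosθ/√(L² − r² sin²θ)].
With r = 0.0886 m, L = 0.2221 m, θ = 146.8°: √(L² − r² sin²θ) = 0.21674 m.
v = −0.0886·4.608·0.54756·[1 + 0.0886·-0.83676/0.21674] = -0.14707 m/s.
|v| = 0.14707 m/s = 147.07 mm/s.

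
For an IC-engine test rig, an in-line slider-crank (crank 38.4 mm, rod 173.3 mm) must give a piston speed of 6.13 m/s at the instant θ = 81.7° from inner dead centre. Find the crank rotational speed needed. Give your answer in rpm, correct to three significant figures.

1490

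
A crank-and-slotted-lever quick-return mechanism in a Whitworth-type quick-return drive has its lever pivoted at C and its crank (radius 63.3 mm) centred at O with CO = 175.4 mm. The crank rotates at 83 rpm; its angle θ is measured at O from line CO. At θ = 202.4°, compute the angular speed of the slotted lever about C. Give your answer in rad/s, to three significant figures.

3.82

ω = 8.692 rad/s (from 83 rpm).
Crank pin A relative to C: A = (d + r cosθ, r sinθ); lever angle φ = atan2(r sinθ, d + r cosθ).
Differentiating tanφ: φ̇ = rω(d cosθ + r)/(d² + r² + 2dr cosθ).
d² + r² + 2dr cosθ = |CA|² = 0.0142419 m²;  d cosθ + r = -0.098865 m.
|ω_lever| = |0.0633·8.692·-0.098865| / 0.0142419 = 3.8193 rad/s.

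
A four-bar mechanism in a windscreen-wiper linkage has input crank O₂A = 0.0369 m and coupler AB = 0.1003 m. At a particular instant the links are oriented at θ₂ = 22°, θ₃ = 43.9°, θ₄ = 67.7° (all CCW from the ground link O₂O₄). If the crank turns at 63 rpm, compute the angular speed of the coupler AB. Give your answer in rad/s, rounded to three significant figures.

ω₂ = 6.597 rad/s (from 63 rpm).
Differentiating the loop-closure r₂e^{iθ₂}+r₃e^{iθ₃}=r₁+r₄e^{iθ₄} gives r₂ω₂e^{iθ₂}+r₃ω₃e^{iθ₃}=r₄ω₄e^{iθ₄}.
Eliminating the other unknown: ω₃ = r₂ω₂ sin(θ₄−θ₂) / [r₃ sin(θ₃−θ₄)].
Numerator sine = +0.71569; denominator sine = -0.40355.
Result = 0.0369·6.597·(+0.71569) / (0.1003·(-0.40355)) = -4.3046 rad/s; magnitude 4.3046 rad/s.

4.30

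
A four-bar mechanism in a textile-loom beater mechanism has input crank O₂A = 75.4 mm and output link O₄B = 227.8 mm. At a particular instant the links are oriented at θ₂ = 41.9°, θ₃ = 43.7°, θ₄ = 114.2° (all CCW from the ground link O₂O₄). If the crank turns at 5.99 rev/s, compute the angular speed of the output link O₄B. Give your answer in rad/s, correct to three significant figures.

ω₂ = 37.64 rad/s (from 5.99 rev/s).
Differentiating the loop-closure r₂e^{iθ₂}+r₃e^{iθ₃}=r₁+r₄e^{iθ₄} gives r₂ω₂e^{iθ₂}+r₃ω₃e^{iθ₃}=r₄ω₄e^{iθ₄}.
Eliminating the other unknown: ω₄ = r₂ω₂ sin(θ₂−θ₃) / [r₄ sin(θ₄−θ₃)].
Numerator sine = -0.03141; denominator sine = +0.94264.
Result = 0.0754·37.64·(-0.03141) / (0.2278·(+0.94264)) = -0.4151 rad/s; magnitude 0.4151 rad/s.

0.415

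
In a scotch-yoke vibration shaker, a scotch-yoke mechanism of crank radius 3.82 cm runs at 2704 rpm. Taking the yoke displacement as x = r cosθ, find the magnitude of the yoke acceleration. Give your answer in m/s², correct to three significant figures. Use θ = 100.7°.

569

ω = 283.2 rad/s (from 2704 rpm).
x = r cosθ ⇒ ẍ = −rω² cosθ (ω constant).
|a| = rω²|cosθ| = 0.0382·(283.2)²·|cos 100.7°| = 568.68 m/s².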